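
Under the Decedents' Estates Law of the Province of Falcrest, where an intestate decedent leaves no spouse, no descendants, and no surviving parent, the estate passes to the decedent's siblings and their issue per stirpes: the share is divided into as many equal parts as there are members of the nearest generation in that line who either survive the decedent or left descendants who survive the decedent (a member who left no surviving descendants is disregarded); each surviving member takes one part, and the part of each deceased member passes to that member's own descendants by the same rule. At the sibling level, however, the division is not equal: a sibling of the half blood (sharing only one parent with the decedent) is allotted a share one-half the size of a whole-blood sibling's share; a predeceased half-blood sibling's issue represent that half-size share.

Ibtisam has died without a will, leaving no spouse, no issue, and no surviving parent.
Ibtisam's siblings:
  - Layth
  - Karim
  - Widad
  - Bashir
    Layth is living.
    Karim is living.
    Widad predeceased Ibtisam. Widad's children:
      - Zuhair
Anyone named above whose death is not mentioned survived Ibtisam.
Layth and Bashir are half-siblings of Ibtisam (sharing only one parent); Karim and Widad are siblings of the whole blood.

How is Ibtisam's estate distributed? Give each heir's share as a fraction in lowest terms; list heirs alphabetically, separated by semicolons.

Bashir 1/6; Karim 1/3; Layth 1/6; Zuhair 1/3

No spouse, descendants, or parent survives, so the estate passes to Ibtisam's siblings per stirpes.
Half-blood siblings count for one-half the weight of whole-blood siblings at the initial division.
Dividing 1 in proportion to weights (total weight 3): Layth (weight 1/2) → 1/6; Karim (weight 1) → 1/3; Widad (weight 1) → 1/3; Bashir (weight 1/2) → 1/6.
Layth is living and takes 1/6.
Karim is living and takes 1/3.
Widad predeceased; the 1/3 allotted to Widad's branch passes to Widad's issue by representation.
Zuhair is the sole taker at this level and receives the full 1/3.
Bashir is living and takes 1/6.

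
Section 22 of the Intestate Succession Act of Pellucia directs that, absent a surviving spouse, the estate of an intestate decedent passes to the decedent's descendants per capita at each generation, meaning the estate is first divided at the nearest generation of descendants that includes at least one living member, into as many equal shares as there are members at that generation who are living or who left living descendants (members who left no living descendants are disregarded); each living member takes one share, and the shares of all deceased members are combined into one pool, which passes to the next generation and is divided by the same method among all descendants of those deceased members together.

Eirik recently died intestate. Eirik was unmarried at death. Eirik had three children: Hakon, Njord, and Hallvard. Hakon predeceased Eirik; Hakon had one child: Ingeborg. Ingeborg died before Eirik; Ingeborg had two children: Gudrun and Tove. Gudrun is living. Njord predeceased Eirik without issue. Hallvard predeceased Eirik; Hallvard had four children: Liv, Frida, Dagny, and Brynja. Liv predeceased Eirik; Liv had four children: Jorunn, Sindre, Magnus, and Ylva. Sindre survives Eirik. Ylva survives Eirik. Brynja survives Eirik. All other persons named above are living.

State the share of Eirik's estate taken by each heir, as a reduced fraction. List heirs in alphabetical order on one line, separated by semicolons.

There is no surviving spouse, so the entire estate passes to Eirik's descendants per capita at each generation.
No one at generation 1 (Hakon, Hallvard) is living; moving to the next generation.
At generation 2 (Ingeborg, Liv, Frida, Dagny, Brynja) there are 5 shares of (1)/5 = 1/5 each.
Living: Frida, Dagny, and Brynja — each takes 1/5.
Deceased: Ingeborg and Liv. Their combined 2/5 is pooled and carried to generation 3.
At generation 3 (Gudrun, Tove, Jorunn, Sindre, Magnus, Ylva) there are 6 shares of (2/5)/6 = 1/15 each.
Living: Gudrun, Tove, Jorunn, Sindre, Magnus, and Ylva — each takes 1/15.

Brynja 1/5; Dagny 1/5; Frida 1/5; Gudrun 1/15; Jorunn 1/15; Magnus 1/15; Sindre 1/15; Tove 1/15; Ylva 1/15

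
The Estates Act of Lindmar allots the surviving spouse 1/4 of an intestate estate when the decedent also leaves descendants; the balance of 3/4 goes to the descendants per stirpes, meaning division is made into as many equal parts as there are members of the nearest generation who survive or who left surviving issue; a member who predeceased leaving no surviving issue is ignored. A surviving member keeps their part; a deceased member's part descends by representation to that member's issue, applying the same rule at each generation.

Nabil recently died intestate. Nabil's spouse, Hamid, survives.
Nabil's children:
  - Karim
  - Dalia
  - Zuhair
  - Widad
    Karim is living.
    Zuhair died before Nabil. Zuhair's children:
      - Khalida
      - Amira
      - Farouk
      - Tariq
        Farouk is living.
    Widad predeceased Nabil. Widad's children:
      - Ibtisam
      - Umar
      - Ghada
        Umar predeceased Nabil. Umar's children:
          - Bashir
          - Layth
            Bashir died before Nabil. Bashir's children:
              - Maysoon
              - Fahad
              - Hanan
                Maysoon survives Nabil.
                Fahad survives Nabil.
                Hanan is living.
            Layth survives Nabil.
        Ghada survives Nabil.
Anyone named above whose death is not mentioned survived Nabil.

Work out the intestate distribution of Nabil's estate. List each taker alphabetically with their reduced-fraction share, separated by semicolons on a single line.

Amira 3/64; Dalia 3/16; Fahad 1/96; Farouk 3/64; Ghada 1/16; Hamid 1/4; Hanan 1/96; Ibtisam 1/16; Karim 3/16; Khalida 3/64; Layth 1/32; Maysoon 1/96; Tariq 3/64

Hamid, as surviving spouse, takes 1/4.
The remaining 3/4 passes to Nabil's descendants per stirpes.
The 3/4 is divided into 4 equal shares of 3/16 among Karim, Dalia, Zuhair, Widad.
Karim is living and takes 3/16.
Dalia is living and takes 3/16.
Zuhair predeceased; the 3/16 allotted to Zuhair's branch passes to Zuhair's issue by representation.
The 3/16 is divided into 4 equal shares of 3/64 among Khalida, Amira, Farouk, Tariq.
Khalida is living and takes 3/64.
Amira is living and takes 3/64.
Farouk is living and takes 3/64.
Tariq is living and takes 3/64.
Widad predeceased; the 3/16 allotted to Widad's branch passes to Widad's issue by representation.
The 3/16 is divided into 3 equal shares of 1/16 among Ibtisam, Umar, Ghada.
Ibtisam is living and takes 1/16.
Umar predeceased; the 1/16 allotted to Umar's branch passes to Umar's issue by representation.
The 1/16 is divided into 2 equal shares of 1/32 among Bashir, Layth.
Bashir predeceased; the 1/32 allotted to Bashir's branch passes to Bashir's issue by representation.
The 1/32 is divided into 3 equal shares of 1/96 among Maysoon, Fahad, Hanan.
Maysoon is living and takes 1/96.
Fahad is living and takes 1/96.
Hanan is living and takes 1/96.
Layth is living and takes 1/32.
Ghada is living and takes 1/16.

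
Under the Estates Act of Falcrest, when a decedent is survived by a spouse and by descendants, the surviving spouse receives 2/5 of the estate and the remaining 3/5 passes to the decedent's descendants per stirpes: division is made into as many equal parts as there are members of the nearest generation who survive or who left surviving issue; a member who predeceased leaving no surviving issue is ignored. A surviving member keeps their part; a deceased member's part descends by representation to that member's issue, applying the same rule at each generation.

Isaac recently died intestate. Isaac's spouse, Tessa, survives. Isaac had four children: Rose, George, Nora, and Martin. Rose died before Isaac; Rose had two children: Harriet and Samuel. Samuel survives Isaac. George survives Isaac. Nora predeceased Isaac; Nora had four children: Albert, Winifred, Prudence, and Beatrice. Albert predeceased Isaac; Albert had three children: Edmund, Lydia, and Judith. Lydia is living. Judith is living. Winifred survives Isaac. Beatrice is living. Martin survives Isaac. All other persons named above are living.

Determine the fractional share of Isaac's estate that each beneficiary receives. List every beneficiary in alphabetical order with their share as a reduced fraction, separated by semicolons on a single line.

Tessa, as surviving spouse, takes 2/5.
The remaining 3/5 passes to Isaac's descendants per stirpes.
The 3/5 is divided into 4 equal shares of 3/20 among Rose, George, Nora, Martin.
Rose predeceased; the 3/20 allotted to Rose's branch passes to Rose's issue by representation.
The 3/20 is divided into 2 equal shares of 3/40 among Harriet, Samuel.
Harriet is living and takes 3/40.
Samuel is living and takes 3/40.
George is living and takes 3/20.
Nora predeceased; the 3/20 allotted to Nora's branch passes to Nora's issue by representation.
The 3/20 is divided into 4 equal shares of 3/80 among Albert, Winifred, Prudence, Beatrice.
Albert predeceased; the 3/80 allotted to Albert's branch passes to Albert's issue by representation.
The 3/80 is divided into 3 equal shares of 1/80 among Edmund, Lydia, Judith.
Edmund is living and takes 1/80.
Lydia is living and takes 1/80.
Judith is living and takes 1/80.
Winifred is living and takes 3/80.
Prudence is living and takes 3/80.
Beatrice is living and takes 3/80.
Martin is living and takes 3/20.

Beatrice 3/80; Edmund 1/80; George 3/20; Harriet 3/40; Judith 1/80; Lydia 1/80; Martin 3/20; Prudence 3/80; Samuel 3/40; Tessa 2/5; Winifred 3/80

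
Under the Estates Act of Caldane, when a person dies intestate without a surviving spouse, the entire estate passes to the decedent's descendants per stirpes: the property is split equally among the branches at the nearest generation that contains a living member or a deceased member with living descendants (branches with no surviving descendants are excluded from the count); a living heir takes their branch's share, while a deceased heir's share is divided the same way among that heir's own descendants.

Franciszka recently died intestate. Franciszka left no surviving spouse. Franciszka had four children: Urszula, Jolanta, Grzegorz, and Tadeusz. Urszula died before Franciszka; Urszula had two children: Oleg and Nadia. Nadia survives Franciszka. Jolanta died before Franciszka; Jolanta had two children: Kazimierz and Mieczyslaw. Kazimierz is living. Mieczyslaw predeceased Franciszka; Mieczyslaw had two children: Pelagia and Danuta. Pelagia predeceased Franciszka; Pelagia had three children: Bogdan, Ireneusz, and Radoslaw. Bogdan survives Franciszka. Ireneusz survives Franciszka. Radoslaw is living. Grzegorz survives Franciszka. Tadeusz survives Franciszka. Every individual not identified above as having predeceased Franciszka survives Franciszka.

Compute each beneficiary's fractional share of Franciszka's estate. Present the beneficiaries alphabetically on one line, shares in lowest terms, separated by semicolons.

Bogdan 1/48; Danuta 1/16; Grzegorz 1/4; Ireneusz 1/48; Kazimierz 1/8; Nadia 1/8; Oleg 1/8; Radoslaw 1/48; Tadeusz 1/4

There is no surviving spouse, so the entire estate passes to Franciszka's descendants per stirpes.
The estate is divided into 4 equal shares of 1/4 among Urszula, Jolanta, Grzegorz, Tadeusz.
Urszula predeceased; the 1/4 allotted to Urszula's branch passes to Urszula's issue by representation.
The 1/4 is divided into 2 equal shares of 1/8 among Oleg, Nadia.
Oleg is living and takes 1/8.
Nadia is living and takes 1/8.
Jolanta predeceased; the 1/4 allotted to Jolanta's branch passes to Jolanta's issue by representation.
The 1/4 is divided into 2 equal shares of 1/8 among Kazimierz, Mieczyslaw.
Kazimierz is living and takes 1/8.
Mieczyslaw predeceased; the 1/8 allotted to Mieczyslaw's branch passes to Mieczyslaw's issue by representation.
The 1/8 is divided into 2 equal shares of 1/16 among Pelagia, Danuta.
Pelagia predeceased; the 1/16 allotted to Pelagia's branch passes to Pelagia's issue by representation.
The 1/16 is divided into 3 equal shares of 1/48 among Bogdan, Ireneusz, Radoslaw.
Bogdan is living and takes 1/48.
Ireneusz is living and takes 1/48.
Radoslaw is living and takes 1/48.
Danuta is living and takes 1/16.
Grzegorz is living and takes 1/4.
Tadeusz is living and takes 1/4.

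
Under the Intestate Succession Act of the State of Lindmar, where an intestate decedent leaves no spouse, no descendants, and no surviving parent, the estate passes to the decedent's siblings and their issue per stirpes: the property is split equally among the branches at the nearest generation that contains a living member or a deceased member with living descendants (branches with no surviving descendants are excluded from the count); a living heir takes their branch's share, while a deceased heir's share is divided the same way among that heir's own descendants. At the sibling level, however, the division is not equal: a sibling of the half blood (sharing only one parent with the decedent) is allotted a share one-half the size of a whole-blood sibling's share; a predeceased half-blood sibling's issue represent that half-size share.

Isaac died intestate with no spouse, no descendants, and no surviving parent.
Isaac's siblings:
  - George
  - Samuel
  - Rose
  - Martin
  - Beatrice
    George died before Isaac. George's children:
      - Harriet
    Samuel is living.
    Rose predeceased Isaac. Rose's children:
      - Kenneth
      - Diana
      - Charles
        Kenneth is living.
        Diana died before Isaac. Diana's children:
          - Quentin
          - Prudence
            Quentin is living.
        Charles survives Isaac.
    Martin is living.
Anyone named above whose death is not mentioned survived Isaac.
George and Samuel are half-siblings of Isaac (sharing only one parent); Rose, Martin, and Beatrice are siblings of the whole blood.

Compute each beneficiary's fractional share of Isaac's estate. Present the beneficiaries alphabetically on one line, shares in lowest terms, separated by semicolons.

Beatrice 1/4; Charles 1/12; Harriet 1/8; Kenneth 1/12; Martin 1/4; Prudence 1/24; Quentin 1/24; Samuel 1/8

No spouse, descendants, or parent survives, so the estate passes to Isaac's siblings per stirpes.
Half-blood siblings count for one-half the weight of whole-blood siblings at the initial division.
Dividing 1 in proportion to weights (total weight 4): George (weight 1/2) → 1/8; Samuel (weight 1/2) → 1/8; Rose (weight 1) → 1/4; Martin (weight 1) → 1/4; Beatrice (weight 1) → 1/4.
George predeceased; the 1/8 allotted to George's branch passes to George's issue by representation.
Harriet is the sole taker at this level and receives the full 1/8.
Samuel is living and takes 1/8.
Rose predeceased; the 1/4 allotted to Rose's branch passes to Rose's issue by representation.
The 1/4 is divided into 3 equal shares of 1/12 among Kenneth, Diana, Charles.
Kenneth is living and takes 1/12.
Diana predeceased; the 1/12 allotted to Diana's branch passes to Diana's issue by representation.
The 1/12 is divided into 2 equal shares of 1/24 among Quentin, Prudence.
Quentin is living and takes 1/24.
Prudence is living and takes 1/24.
Charles is living and takes 1/12.
Martin is living and takes 1/4.
Beatrice is living and takes 1/4.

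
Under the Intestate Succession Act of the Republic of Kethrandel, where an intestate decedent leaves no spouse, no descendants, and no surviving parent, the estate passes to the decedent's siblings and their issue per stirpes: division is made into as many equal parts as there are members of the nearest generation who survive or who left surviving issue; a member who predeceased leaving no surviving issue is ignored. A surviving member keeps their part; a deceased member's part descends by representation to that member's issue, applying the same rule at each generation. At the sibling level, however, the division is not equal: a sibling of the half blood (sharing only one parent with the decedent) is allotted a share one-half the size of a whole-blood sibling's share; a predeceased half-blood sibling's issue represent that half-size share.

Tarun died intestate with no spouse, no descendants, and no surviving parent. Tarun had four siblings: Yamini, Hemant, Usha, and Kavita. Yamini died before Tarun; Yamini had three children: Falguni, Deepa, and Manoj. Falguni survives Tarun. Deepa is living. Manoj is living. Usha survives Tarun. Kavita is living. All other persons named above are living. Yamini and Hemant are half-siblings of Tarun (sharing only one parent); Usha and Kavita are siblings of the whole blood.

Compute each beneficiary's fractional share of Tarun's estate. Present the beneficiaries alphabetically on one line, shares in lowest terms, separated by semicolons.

Deepa 1/18; Falguni 1/18; Hemant 1/6; Kavita 1/3; Manoj 1/18; Usha 1/3

No spouse, descendants, or parent survives, so the estate passes to Tarun's siblings per stirpes.
Half-blood siblings count for one-half the weight of whole-blood siblings at the initial division.
Dividing 1 in proportion to weights (total weight 3): Yamini (weight 1/2) → 1/6; Hemant (weight 1/2) → 1/6; Usha (weight 1) → 1/3; Kavita (weight 1) → 1/3.
Yamini predeceased; the 1/6 allotted to Yamini's branch passes to Yamini's issue by representation.
The 1/6 is divided into 3 equal shares of 1/18 among Falguni, Deepa, Manoj.
Falguni is living and takes 1/18.
Deepa is living and takes 1/18.
Manoj is living and takes 1/18.
Hemant is living and takes 1/6.
Usha is living and takes 1/3.
Kavita is living and takes 1/3.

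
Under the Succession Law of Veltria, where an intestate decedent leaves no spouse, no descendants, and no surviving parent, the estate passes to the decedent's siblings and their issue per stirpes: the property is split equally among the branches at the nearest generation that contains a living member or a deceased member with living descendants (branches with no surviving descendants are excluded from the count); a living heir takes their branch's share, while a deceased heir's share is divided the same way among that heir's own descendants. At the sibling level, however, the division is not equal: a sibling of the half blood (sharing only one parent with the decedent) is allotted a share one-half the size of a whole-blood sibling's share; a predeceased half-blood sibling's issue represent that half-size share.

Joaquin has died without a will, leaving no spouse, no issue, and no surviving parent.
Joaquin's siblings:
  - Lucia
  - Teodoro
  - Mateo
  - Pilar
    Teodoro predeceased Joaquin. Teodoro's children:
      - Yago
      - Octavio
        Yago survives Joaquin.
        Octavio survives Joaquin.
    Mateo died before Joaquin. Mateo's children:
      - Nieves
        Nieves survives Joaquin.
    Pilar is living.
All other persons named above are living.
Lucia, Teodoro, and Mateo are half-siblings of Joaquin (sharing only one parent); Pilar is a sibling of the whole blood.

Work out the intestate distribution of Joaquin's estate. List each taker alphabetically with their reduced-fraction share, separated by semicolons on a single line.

Lucia 1/5; Nieves 1/5; Octavio 1/10; Pilar 2/5; Yago 1/10

No spouse, descendants, or parent survives, so the estate passes to Joaquin's siblings per stirpes.
Half-blood siblings count for one-half the weight of whole-blood siblings at the initial division.
Dividing 1 in proportion to weights (total weight 5/2): Lucia (weight 1/2) → 1/5; Teodoro (weight 1/2) → 1/5; Mateo (weight 1/2) → 1/5; Pilar (weight 1) → 2/5.
Lucia is living and takes 1/5.
Teodoro predeceased; the 1/5 allotted to Teodoro's branch passes to Teodoro's issue by representation.
The 1/5 is divided into 2 equal shares of 1/10 among Yago, Octavio.
Yago is living and takes 1/10.
Octavio is living and takes 1/10.
Mateo predeceased; the 1/5 allotted to Mateo's branch passes to Mateo's issue by representation.
Nieves is the sole taker at this level and receives the full 1/5.
Pilar is living and takes 2/5.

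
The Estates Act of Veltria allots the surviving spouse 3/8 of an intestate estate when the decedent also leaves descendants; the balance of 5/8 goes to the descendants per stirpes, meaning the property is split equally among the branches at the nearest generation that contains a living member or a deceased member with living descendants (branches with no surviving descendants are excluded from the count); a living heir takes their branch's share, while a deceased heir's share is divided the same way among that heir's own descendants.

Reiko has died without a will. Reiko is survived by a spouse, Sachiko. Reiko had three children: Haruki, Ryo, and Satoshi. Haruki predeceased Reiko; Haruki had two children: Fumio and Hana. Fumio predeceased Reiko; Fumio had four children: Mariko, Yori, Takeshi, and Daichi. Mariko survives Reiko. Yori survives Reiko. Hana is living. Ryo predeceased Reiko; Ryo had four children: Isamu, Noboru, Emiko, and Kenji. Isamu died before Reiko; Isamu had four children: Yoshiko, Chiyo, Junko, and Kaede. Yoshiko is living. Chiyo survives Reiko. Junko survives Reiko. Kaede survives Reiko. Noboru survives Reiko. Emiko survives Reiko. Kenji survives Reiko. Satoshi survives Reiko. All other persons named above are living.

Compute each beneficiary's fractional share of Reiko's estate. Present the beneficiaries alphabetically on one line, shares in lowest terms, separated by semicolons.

Sachiko, as surviving spouse, takes 3/8.
The remaining 5/8 passes to Reiko's descendants per stirpes.
The 5/8 is divided into 3 equal shares of 5/24 among Haruki, Ryo, Satoshi.
Haruki predeceased; the 5/24 allotted to Haruki's branch passes to Haruki's issue by representation.
The 5/24 is divided into 2 equal shares of 5/48 among Fumio, Hana.
Fumio predeceased; the 5/48 allotted to Fumio's branch passes to Fumio's issue by representation.
The 5/48 is divided into 4 equal shares of 5/192 among Mariko, Yori, Takeshi, Daichi.
Mariko is living and takes 5/192.
Yori is living and takes 5/192.
Takeshi is living and takes 5/192.
Daichi is living and takes 5/192.
Hana is living and takes 5/48.
Ryo predeceased; the 5/24 allotted to Ryo's branch passes to Ryo's issue by representation.
The 5/24 is divided into 4 equal shares of 5/96 among Isamu, Noboru, Emiko, Kenji.
Isamu predeceased; the 5/96 allotted to Isamu's branch passes to Isamu's issue by representation.
The 5/96 is divided into 4 equal shares of 5/384 among Yoshiko, Chiyo, Junko, Kaede.
Yoshiko is living and takes 5/384.
Chiyo is living and takes 5/384.
Junko is living and takes 5/384.
Kaede is living and takes 5/384.
Noboru is living and takes 5/96.
Emiko is living and takes 5/96.
Kenji is living and takes 5/96.
Satoshi is living and takes 5/24.

Chiyo 5/384; Daichi 5/192; Emiko 5/96; Hana 5/48; Junko 5/384; Kaede 5/384; Kenji 5/96; Mariko 5/192; Noboru 5/96; Sachiko 3/8; Satoshi 5/24; Takeshi 5/192; Yori 5/192; Yoshiko 5/384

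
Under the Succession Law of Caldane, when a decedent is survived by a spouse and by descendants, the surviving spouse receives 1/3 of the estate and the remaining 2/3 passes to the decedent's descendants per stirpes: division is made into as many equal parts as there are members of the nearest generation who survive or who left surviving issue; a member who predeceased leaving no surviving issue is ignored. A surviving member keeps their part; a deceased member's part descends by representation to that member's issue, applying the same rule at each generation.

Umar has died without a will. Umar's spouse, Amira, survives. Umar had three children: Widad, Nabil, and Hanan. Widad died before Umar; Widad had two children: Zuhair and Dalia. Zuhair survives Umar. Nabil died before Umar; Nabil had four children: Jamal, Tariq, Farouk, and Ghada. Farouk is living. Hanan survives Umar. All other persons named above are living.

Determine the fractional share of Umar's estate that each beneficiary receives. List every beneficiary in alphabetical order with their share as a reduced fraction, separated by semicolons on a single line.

Amira, as surviving spouse, takes 1/3.
The remaining 2/3 passes to Umar's descendants per stirpes.
The 2/3 is divided into 3 equal shares of 2/9 among Widad, Nabil, Hanan.
Widad predeceased; the 2/9 allotted to Widad's branch passes to Widad's issue by representation.
The 2/9 is divided into 2 equal shares of 1/9 among Zuhair, Dalia.
Zuhair is living and takes 1/9.
Dalia is living and takes 1/9.
Nabil predeceased; the 2/9 allotted to Nabil's branch passes to Nabil's issue by representation.
The 2/9 is divided into 4 equal shares of 1/18 among Jamal, Tariq, Farouk, Ghada.
Jamal is living and takes 1/18.
Tariq is living and takes 1/18.
Farouk is living and takes 1/18.
Ghada is living and takes 1/18.
Hanan is living and takes 2/9.

Amira 1/3; Dalia 1/9; Farouk 1/18; Ghada 1/18; Hanan 2/9; Jamal 1/18; Tariq 1/18; Zuhair 1/9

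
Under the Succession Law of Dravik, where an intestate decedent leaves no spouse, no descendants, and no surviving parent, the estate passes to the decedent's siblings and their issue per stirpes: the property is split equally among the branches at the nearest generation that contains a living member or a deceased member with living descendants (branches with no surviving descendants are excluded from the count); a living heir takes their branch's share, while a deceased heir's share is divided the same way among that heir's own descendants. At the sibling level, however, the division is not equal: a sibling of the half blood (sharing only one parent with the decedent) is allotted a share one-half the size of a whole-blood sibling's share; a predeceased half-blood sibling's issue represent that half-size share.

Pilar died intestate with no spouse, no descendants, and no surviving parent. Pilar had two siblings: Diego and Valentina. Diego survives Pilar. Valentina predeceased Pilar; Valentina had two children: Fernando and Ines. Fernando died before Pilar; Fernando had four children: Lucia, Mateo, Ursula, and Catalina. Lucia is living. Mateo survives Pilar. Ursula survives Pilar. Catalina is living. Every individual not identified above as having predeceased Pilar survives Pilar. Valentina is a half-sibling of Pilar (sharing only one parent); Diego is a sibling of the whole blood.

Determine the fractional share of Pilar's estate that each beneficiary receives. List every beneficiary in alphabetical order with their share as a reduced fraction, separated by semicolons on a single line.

No spouse, descendants, or parent survives, so the estate passes to Pilar's siblings per stirpes.
Half-blood siblings count for one-half the weight of whole-blood siblings at the initial division.
Dividing 1 in proportion to weights (total weight 3/2): Diego (weight 1) → 2/3; Valentina (weight 1/2) → 1/3.
Diego is living and takes 2/3.
Valentina predeceased; the 1/3 allotted to Valentina's branch passes to Valentina's issue by representation.
The 1/3 is divided into 2 equal shares of 1/6 among Fernando, Ines.
Fernando predeceased; the 1/6 allotted to Fernando's branch passes to Fernando's issue by representation.
The 1/6 is divided into 4 equal shares of 1/24 among Lucia, Mateo, Ursula, Catalina.
Lucia is living and takes 1/24.
Mateo is living and takes 1/24.
Ursula is living and takes 1/24.
Catalina is living and takes 1/24.
Ines is living and takes 1/6.

Catalina 1/24; Diego 2/3; Ines 1/6; Lucia 1/24; Mateo 1/24; Ursula 1/24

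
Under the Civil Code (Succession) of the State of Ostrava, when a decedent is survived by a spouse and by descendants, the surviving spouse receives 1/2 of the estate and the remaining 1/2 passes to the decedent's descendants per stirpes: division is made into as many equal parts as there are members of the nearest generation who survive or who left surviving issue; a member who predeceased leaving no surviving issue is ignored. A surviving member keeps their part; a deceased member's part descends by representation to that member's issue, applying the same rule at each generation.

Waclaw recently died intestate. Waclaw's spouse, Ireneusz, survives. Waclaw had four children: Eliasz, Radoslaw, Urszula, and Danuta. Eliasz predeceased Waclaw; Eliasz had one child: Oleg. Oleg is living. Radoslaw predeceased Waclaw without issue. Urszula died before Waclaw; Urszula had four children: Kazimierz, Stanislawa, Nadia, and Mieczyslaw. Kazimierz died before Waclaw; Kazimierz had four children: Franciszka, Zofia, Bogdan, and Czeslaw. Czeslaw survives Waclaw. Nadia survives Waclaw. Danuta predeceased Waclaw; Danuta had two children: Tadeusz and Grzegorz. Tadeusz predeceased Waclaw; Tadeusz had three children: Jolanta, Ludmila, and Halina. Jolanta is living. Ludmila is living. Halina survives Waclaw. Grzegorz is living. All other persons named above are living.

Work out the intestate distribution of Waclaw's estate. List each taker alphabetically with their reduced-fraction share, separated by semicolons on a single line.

Bogdan 1/96; Czeslaw 1/96; Franciszka 1/96; Grzegorz 1/12; Halina 1/36; Ireneusz 1/2; Jolanta 1/36; Ludmila 1/36; Mieczyslaw 1/24; Nadia 1/24; Oleg 1/6; Stanislawa 1/24; Zofia 1/96

Ireneusz, as surviving spouse, takes 1/2.
The remaining 1/2 passes to Waclaw's descendants per stirpes.
Radoslaw left no surviving issue, so that branch lapses and is disregarded.
The 1/2 is divided into 3 equal shares of 1/6 among Eliasz, Urszula, Danuta.
Eliasz predeceased; the 1/6 allotted to Eliasz's branch passes to Eliasz's issue by representation.
Oleg is the sole taker at this level and receives the full 1/6.
Urszula predeceased; the 1/6 allotted to Urszula's branch passes to Urszula's issue by representation.
The 1/6 is divided into 4 equal shares of 1/24 among Kazimierz, Stanislawa, Nadia, Mieczyslaw.
Kazimierz predeceased; the 1/24 allotted to Kazimierz's branch passes to Kazimierz's issue by representation.
The 1/24 is divided into 4 equal shares of 1/96 among Franciszka, Zofia, Bogdan, Czeslaw.
Franciszka is living and takes 1/96.
Zofia is living and takes 1/96.
Bogdan is living and takes 1/96.
Czeslaw is living and takes 1/96.
Stanislawa is living and takes 1/24.
Nadia is living and takes 1/24.
Mieczyslaw is living and takes 1/24.
Danuta predeceased; the 1/6 allotted to Danuta's branch passes to Danuta's issue by representation.
The 1/6 is divided into 2 equal shares of 1/12 among Tadeusz, Grzegorz.
Tadeusz predeceased; the 1/12 allotted to Tadeusz's branch passes to Tadeusz's issue by representation.
The 1/12 is divided into 3 equal shares of 1/36 among Jolanta, Ludmila, Halina.
Jolanta is living and takes 1/36.
Ludmila is living and takes 1/36.
Halina is living and takes 1/36.
Grzegorz is living and takes 1/12.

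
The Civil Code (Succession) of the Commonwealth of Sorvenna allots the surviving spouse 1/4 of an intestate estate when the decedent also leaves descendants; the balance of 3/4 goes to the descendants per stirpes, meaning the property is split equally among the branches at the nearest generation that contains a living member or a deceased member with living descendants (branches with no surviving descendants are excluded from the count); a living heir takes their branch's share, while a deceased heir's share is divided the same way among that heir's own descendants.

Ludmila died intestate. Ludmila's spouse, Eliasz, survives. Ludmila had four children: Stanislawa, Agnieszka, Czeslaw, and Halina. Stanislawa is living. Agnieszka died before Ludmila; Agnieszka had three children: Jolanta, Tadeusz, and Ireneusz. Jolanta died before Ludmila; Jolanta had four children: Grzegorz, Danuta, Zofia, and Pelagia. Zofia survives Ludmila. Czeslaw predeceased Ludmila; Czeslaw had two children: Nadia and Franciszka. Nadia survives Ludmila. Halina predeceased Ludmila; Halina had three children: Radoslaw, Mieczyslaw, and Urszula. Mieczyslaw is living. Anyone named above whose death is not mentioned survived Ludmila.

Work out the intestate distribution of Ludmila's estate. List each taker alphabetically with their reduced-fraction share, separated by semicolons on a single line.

Eliasz, as surviving spouse, takes 1/4.
The remaining 3/4 passes to Ludmila's descendants per stirpes.
The 3/4 is divided into 4 equal shares of 3/16 among Stanislawa, Agnieszka, Czeslaw, Halina.
Stanislawa is living and takes 3/16.
Agnieszka predeceased; the 3/16 allotted to Agnieszka's branch passes to Agnieszka's issue by representation.
The 3/16 is divided into 3 equal shares of 1/16 among Jolanta, Tadeusz, Ireneusz.
Jolanta predeceased; the 1/16 allotted to Jolanta's branch passes to Jolanta's issue by representation.
The 1/16 is divided into 4 equal shares of 1/64 among Grzegorz, Danuta, Zofia, Pelagia.
Grzegorz is living and takes 1/64.
Danuta is living and takes 1/64.
Zofia is living and takes 1/64.
Pelagia is living and takes 1/64.
Tadeusz is living and takes 1/16.
Ireneusz is living and takes 1/16.
Czeslaw predeceased; the 3/16 allotted to Czeslaw's branch passes to Czeslaw's issue by representation.
The 3/16 is divided into 2 equal shares of 3/32 among Nadia, Franciszka.
Nadia is living and takes 3/32.
Franciszka is living and takes 3/32.
Halina predeceased; the 3/16 allotted to Halina's branch passes to Halina's issue by representation.
The 3/16 is divided into 3 equal shares of 1/16 among Radoslaw, Mieczyslaw, Urszula.
Radoslaw is living and takes 1/16.
Mieczyslaw is living and takes 1/16.
Urszula is living and takes 1/16.

Danuta 1/64; Eliasz 1/4; Franciszka 3/32; Grzegorz 1/64; Ireneusz 1/16; Mieczyslaw 1/16; Nadia 3/32; Pelagia 1/64; Radoslaw 1/16; Stanislawa 3/16; Tadeusz 1/16; Urszula 1/16; Zofia 1/64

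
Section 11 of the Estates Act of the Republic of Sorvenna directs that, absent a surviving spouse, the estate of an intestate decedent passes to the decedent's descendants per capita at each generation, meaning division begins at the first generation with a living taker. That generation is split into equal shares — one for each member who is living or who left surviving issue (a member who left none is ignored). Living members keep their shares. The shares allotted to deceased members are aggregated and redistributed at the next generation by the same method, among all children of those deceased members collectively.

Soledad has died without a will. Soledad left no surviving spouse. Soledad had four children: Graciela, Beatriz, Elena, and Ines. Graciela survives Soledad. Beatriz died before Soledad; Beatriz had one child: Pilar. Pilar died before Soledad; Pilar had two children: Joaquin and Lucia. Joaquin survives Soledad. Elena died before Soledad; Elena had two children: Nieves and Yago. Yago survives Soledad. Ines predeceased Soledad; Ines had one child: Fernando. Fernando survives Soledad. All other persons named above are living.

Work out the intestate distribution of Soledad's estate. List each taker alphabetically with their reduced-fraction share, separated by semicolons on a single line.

Fernando 3/16; Graciela 1/4; Joaquin 3/32; Lucia 3/32; Nieves 3/16; Yago 3/16

There is no surviving spouse, so the entire estate passes to Soledad's descendants per capita at each generation.
At generation 1 (Graciela, Beatriz, Elena, Ines) there are 4 shares of (1)/4 = 1/4 each.
Living: Graciela — each takes 1/4.
Deceased: Beatriz, Elena, and Ines. Their combined 3/4 is pooled and carried to generation 2.
At generation 2 (Pilar, Nieves, Yago, Fernando) there are 4 shares of (3/4)/4 = 3/16 each.
Living: Nieves, Yago, and Fernando — each takes 3/16.
Deceased: Pilar. That 3/16 share is carried to generation 3.
At generation 3 (Joaquin, Lucia) there are 2 shares of (3/16)/2 = 3/32 each.
Living: Joaquin and Lucia — each takes 3/32.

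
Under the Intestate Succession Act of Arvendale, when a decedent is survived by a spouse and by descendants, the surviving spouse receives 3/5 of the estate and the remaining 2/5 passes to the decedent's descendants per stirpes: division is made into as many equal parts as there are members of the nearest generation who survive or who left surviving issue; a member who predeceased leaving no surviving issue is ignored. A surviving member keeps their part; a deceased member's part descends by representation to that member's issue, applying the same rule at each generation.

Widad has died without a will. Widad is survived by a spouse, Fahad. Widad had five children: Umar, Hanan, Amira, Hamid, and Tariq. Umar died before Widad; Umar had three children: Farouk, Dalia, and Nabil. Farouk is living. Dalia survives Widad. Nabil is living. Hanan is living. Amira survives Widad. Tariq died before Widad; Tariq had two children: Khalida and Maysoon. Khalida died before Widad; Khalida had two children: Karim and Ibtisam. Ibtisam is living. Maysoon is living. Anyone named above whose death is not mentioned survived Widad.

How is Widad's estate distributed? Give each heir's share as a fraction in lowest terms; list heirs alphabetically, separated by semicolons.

Fahad, as surviving spouse, takes 3/5.
The remaining 2/5 passes to Widad's descendants per stirpes.
The 2/5 is divided into 5 equal shares of 2/25 among Umar, Hanan, Amira, Hamid, Tariq.
Umar predeceased; the 2/25 allotted to Umar's branch passes to Umar's issue by representation.
The 2/25 is divided into 3 equal shares of 2/75 among Farouk, Dalia, Nabil.
Farouk is living and takes 2/75.
Dalia is living and takes 2/75.
Nabil is living and takes 2/75.
Hanan is living and takes 2/25.
Amira is living and takes 2/25.
Hamid is living and takes 2/25.
Tariq predeceased; the 2/25 allotted to Tariq's branch passes to Tariq's issue by representation.
The 2/25 is divided into 2 equal shares of 1/25 among Khalida, Maysoon.
Khalida predeceased; the 1/25 allotted to Khalida's branch passes to Khalida's issue by representation.
The 1/25 is divided into 2 equal shares of 1/50 among Karim, Ibtisam.
Karim is living and takes 1/50.
Ibtisam is living and takes 1/50.
Maysoon is living and takes 1/25.

Amira 2/25; Dalia 2/75; Fahad 3/5; Farouk 2/75; Hamid 2/25; Hanan 2/25; Ibtisam 1/50; Karim 1/50; Maysoon 1/25; Nabil 2/75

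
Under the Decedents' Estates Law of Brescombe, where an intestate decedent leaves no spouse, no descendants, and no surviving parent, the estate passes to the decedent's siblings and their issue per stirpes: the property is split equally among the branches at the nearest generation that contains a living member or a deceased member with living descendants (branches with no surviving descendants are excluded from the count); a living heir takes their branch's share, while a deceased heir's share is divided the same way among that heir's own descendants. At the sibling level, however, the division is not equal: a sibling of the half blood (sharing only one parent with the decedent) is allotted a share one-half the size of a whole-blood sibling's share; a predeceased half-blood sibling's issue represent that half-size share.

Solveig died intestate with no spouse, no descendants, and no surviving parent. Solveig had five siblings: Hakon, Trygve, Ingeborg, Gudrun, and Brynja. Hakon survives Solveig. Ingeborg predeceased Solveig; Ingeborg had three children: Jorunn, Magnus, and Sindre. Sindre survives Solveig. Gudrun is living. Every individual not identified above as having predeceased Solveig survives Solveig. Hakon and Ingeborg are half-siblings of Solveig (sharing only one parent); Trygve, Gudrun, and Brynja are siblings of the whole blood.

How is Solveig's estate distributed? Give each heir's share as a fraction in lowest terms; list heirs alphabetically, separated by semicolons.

Brynja 1/4; Gudrun 1/4; Hakon 1/8; Jorunn 1/24; Magnus 1/24; Sindre 1/24; Trygve 1/4

No spouse, descendants, or parent survives, so the estate passes to Solveig's siblings per stirpes.
Half-blood siblings count for one-half the weight of whole-blood siblings at the initial division.
Dividing 1 in proportion to weights (total weight 4): Hakon (weight 1/2) → 1/8; Trygve (weight 1) → 1/4; Ingeborg (weight 1/2) → 1/8; Gudrun (weight 1) → 1/4; Brynja (weight 1) → 1/4.
Hakon is living and takes 1/8.
Trygve is living and takes 1/4.
Ingeborg predeceased; the 1/8 allotted to Ingeborg's branch passes to Ingeborg's issue by representation.
The 1/8 is divided into 3 equal shares of 1/24 among Jorunn, Magnus, Sindre.
Jorunn is living and takes 1/24.
Magnus is living and takes 1/24.
Sindre is living and takes 1/24.
Gudrun is living and takes 1/4.
Brynja is living and takes 1/4.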